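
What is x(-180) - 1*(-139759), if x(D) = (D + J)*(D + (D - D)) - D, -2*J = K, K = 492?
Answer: 216619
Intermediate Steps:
J = -246 (J = -1/2*492 = -246)
x(D) = -D + D*(-246 + D) (x(D) = (D - 246)*(D + (D - D)) - D = (-246 + D)*(D + 0) - D = (-246 + D)*D - D = D*(-246 + D) - D = -D + D*(-246 + D))
x(-180) - 1*(-139759) = -180*(-247 - 180) - 1*(-139759) = -180*(-427) + 139759 = 76860 + 139759 = 216619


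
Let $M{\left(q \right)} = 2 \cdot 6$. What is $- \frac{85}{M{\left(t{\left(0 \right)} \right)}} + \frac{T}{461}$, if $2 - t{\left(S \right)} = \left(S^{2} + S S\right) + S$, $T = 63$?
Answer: $- \frac{38429}{5532} \approx -6.9467$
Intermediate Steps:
$t{\left(S \right)} = 2 - S - 2 S^{2}$ ($t{\left(S \right)} = 2 - \left(\left(S^{2} + S S\right) + S\right) = 2 - \left(\left(S^{2} + S^{2}\right) + S\right) = 2 - \left(2 S^{2} + S\right) = 2 - \left(S + 2 S^{2}\right) = 2 - S - 2 S^{2}$)
$M{\left(q \right)} = 12$
$- \frac{85}{M{\left(t{\left(0 \right)} \right)}} + \frac{T}{461} = - \frac{85}{12} + \frac{63}{461} = - \frac{38429}{5532}$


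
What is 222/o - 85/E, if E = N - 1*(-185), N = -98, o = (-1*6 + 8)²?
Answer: 9487/174 ≈ 54.523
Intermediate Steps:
o = 4 (o = (-6 + 8)² = 2² = 4)
E = 87 (E = -98 - 1*(-185) = -98 + 185 = 87)
222/o - 85/E = 222/4 - 85/87 = 222*(¼) - 85*1/87 = 111/2 - 85/87 = 9487/174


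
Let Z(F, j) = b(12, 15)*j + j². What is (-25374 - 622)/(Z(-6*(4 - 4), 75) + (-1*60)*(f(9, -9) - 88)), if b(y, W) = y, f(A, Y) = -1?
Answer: -25996/11865 ≈ -2.1910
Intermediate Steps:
Z(F, j) = j² + 12*j (Z(F, j) = 12*j + j² = j² + 12*j)
(-25374 - 622)/(Z(-6*(4 - 4), 75) + (-1*60)*(f(9, -9) - 88)) = (-25374 - 622)/(75*(12 + 75) + (-1*60)*(-1 - 88)) = -25996/(75*87 - 60*(-89)) = -25996/(6525 + 5340) = -25996/11865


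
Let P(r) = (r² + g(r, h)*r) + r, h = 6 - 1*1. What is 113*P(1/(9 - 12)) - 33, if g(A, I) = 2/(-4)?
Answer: -707/18 ≈ -39.278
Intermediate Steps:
h = 5 (h = 6 - 1 = 5)
g(A, I) = -½ (g(A, I) = 2*(-¼) = -½)
P(r) = r² + r/2 (P(r) = (r² - r/2) + r = r² + r/2)
113*P(1/(9 - 12)) - 33 = 113*((½ + 1/(9 - 12))/(9 - 12)) - 33 = 113*((½ + 1/(-3))/(-3)) - 33 = 113*(-(½ - ⅓)/3) - 33 = 113*(-⅓*⅙) - 33 = 113*(-1/18) - 33 = -113/18 - 33 = -707/18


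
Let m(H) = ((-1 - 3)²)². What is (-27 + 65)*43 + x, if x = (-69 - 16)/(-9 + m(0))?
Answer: 403513/247 ≈ 1633.7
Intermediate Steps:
m(H) = 256 (m(H) = ((-4)²)² = 16² = 256)
x = -85/247 (x = (-69 - 16)/(-9 + 256) = -85/247 ≈ -0.34413)
(-27 + 65)*43 + x = (-27 + 65)*43 - 85/247 = 38*43 - 85/247 = 1634 - 85/247 = 403513/247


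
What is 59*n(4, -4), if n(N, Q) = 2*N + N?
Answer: 708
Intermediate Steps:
n(N, Q) = 3*N
59*n(4, -4) = 59*(3*4) = 59*12 = 708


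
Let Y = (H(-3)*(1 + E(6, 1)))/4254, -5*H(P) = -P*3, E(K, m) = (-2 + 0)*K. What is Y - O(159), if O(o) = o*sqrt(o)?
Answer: 33/7090 - 159*sqrt(159) ≈ -2004.9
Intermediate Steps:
E(K, m) = -2*K
H(P) = 3*P/5 (H(P) = -(-P)*3/5 = -(-3)*P/5 = 3*P/5)
O(o) = o**(3/2)
Y = 33/7090 (Y = (((3/5)*(-3))*(1 - 2*6))/4254 = -9*(1 - 12)/5*(1/4254) = -9/5*(-11)*(1/4254) = (99/5)*(1/4254) = 33/7090 ≈ 0.0046544)
Y - O(159) = 33/7090 - 159**(3/2) = 33/7090 - 159*sqrt(159)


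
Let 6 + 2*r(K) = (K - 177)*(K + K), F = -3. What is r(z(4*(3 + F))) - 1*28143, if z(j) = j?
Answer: -28146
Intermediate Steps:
r(K) = -3 + K*(-177 + K) (r(K) = -3 + ((K - 177)*(K + K))/2 = -3 + ((-177 + K)*(2*K))/2 = -3 + (2*K*(-177 + K))/2 = -3 + K*(-177 + K))
r(z(4*(3 + F))) - 1*28143 = (-3 + (4*(3 - 3))**2 - 708*(3 - 3)) - 1*28143 = (-3 + (4*0)**2 - 708*0) - 28143 = (-3 + 0**2 - 177*0) - 28143 = (-3 + 0 + 0) - 28143 = -3 - 28143 = -28146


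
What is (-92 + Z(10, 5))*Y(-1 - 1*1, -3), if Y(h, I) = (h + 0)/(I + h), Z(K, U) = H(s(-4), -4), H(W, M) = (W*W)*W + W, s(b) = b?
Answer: -64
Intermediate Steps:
H(W, M) = W + W³ (H(W, M) = W²*W + W = W³ + W = W + W³)
Z(K, U) = -68 (Z(K, U) = -4 + (-4)³ = -4 - 64 = -68)
Y(h, I) = h/(I + h)
(-92 + Z(10, 5))*Y(-1 - 1*1, -3) = (-92 - 68)*((-1 - 1*1)/(-3 + (-1 - 1*1))) = -160*(-1 - 1)/(-3 + (-1 - 1)) = -(-320)/(-3 - 2) = -(-320)/(-5) = -(-320)*(-1)/5 = -160*⅖ = -64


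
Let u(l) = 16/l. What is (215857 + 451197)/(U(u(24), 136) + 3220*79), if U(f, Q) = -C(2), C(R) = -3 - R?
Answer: 118/45 ≈ 2.6222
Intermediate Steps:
U(f, Q) = 5 (U(f, Q) = -(-3 - 1*2) = -(-3 - 2) = -1*(-5) = 5)
(215857 + 451197)/(U(u(24), 136) + 3220*79) = (215857 + 451197)/(5 + 3220*79) = 667054/(5 + 254380) = 667054/254385 = 667054*(1/254385) = 118/45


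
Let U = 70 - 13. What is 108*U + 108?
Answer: 6264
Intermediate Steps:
U = 57
108*U + 108 = 108*57 + 108 = 6156 + 108 = 6264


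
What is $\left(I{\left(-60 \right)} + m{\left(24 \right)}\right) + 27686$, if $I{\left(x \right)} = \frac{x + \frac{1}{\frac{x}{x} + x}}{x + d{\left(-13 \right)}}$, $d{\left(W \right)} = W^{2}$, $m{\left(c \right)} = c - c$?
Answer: $\frac{178045125}{6431} \approx 27685.0$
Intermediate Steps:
$m{\left(c \right)} = 0$
$I{\left(x \right)} = \frac{x + \frac{1}{1 + x}}{169 + x}$ ($I{\left(x \right)} = \frac{x + \frac{1}{\frac{x}{x} + x}}{x + \left(-13\right)^{2}} = \frac{x + \frac{1}{1 + x}}{x + 169} = \frac{x + \frac{1}{1 + x}}{169 + x}$)
$\left(I{\left(-60 \right)} + m{\left(24 \right)}\right) + 27686 = \left(\frac{1 - 60 + \left(-60\right)^{2}}{169 + \left(-60\right)^{2} + 170 \left(-60\right)} + 0\right) + 27686 = \left(\frac{1 - 60 + 3600}{169 + 3600 - 10200} + 0\right) + 27686 = \left(\frac{1}{-6431} \cdot 3541 + 0\right) + 27686 = \left(\left(- \frac{1}{6431}\right) 3541 + 0\right) + 27686 = \left(- \frac{3541}{6431} + 0\right) + 27686 = - \frac{3541}{6431} + 27686 = \frac{178045125}{6431}$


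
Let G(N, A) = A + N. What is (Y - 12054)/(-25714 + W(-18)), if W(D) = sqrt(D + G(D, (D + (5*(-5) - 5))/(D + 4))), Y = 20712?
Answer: -389605671/1157117200 - 4329*I*sqrt(399)/1157117200 ≈ -0.3367 - 7.473e-5*I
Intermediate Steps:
W(D) = sqrt(2*D + (-30 + D)/(4 + D)) (W(D) = sqrt(D + ((D + (5*(-5) - 5))/(D + 4) + D)) = sqrt(D + ((D + (-25 - 5))/(4 + D) + D)) = sqrt(D + ((D - 30)/(4 + D) + D)) = sqrt(D + ((-30 + D)/(4 + D) + D)) = sqrt(D + (D + (-30 + D)/(4 + D))) = sqrt(2*D + (-30 + D)/(4 + D)))
(Y - 12054)/(-25714 + W(-18)) = (20712 - 12054)/(-25714 + sqrt((-30 - 18 + 2*(-18)*(4 - 18))/(4 - 18))) = 8658/(-25714 + sqrt((-30 - 18 + 2*(-18)*(-14))/(-14))) = 8658/(-25714 + sqrt(-(-30 - 18 + 504)/14)) = 8658/(-25714 + sqrt(-1/14*456)) = 8658/(-25714 + sqrt(-228/7)) = 8658/(-25714 + 2*I*sqrt(399)/7)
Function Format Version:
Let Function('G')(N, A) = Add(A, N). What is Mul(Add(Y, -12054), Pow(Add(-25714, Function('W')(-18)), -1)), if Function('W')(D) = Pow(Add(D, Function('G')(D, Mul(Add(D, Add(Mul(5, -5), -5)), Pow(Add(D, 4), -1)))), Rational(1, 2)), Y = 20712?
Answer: Add(Rational(-389605671, 1157117200), Mul(Rational(-4329, 1157117200), I, Pow(399, Rational(1, 2)))) ≈ Add(-0.33670, Mul(-7.4730e-5, I))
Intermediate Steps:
Function('W')(D) = Pow(Add(Mul(2, D), Mul(Pow(Add(4, D), -1), Add(-30, D))), Rational(1, 2)) (Function('W')(D) = Pow(Add(D, Add(Mul(Add(D, Add(Mul(5, -5), -5)), Pow(Add(D, 4), -1)), D)), Rational(1, 2)) = Pow(Add(D, Add(Mul(Add(D, Add(-25, -5)), Pow(Add(4, D), -1)), D)), Rational(1, 2)) = Pow(Add(D, Add(Mul(Add(D, -30), Pow(Add(4, D), -1)), D)), Rational(1, 2)) = Pow(Add(D, Add(Mul(Add(-30, D), Pow(Add(4, D), -1)), D)), Rational(1, 2)) = Pow(Add(D, Add(Mul(Pow(Add(4, D), -1), Add(-30, D)), D)), Rational(1, 2)) = Pow(Add(D, Add(D, Mul(Pow(Add(4, D), -1), Add(-30, D)))), Rational(1, 2)) = Pow(Add(Mul(2, D), Mul(Pow(Add(4, D), -1), Add(-30, D))), Rational(1, 2)))
Mul(Add(Y, -12054), Pow(Add(-25714, Function('W')(-18)), -1)) = Mul(Add(20712, -12054), Pow(Add(-25714, Pow(Mul(Pow(Add(4, -18), -1), Add(-30, -18, Mul(2, -18, Add(4, -18)))), Rational(1, 2))), -1)) = Mul(8658, Pow(Add(-25714, Pow(Mul(Pow(-14, -1), Add(-30, -18, Mul(2, -18, -14))), Rational(1, 2))), -1)) = Mul(8658, Pow(Add(-25714, Pow(Mul(Rational(-1, 14), Add(-30, -18, 504)), Rational(1, 2))), -1)) = Mul(8658, Pow(Add(-25714, Pow(Mul(Rational(-1, 14), 456), Rational(1, 2))), -1)) = Mul(8658, Pow(Add(-25714, Pow(Rational(-228, 7), Rational(1, 2))), -1)) = Mul(8658, Pow(Add(-25714, Mul(Rational(2, 7), I, Pow(399, Rational(1, 2)))), -1))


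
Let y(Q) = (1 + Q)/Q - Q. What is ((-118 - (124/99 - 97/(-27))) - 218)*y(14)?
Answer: 18322811/4158 ≈ 4406.6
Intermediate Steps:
y(Q) = -Q + (1 + Q)/Q (y(Q) = (1 + Q)/Q - Q = -Q + (1 + Q)/Q)
((-118 - (124/99 - 97/(-27))) - 218)*y(14) = ((-118 - (124/99 - 97/(-27))) - 218)*(1 + 1/14 - 1*14) = ((-118 - (124*(1/99) - 97*(-1/27))) - 218)*(1 + 1/14 - 14) = ((-118 - (124/99 + 97/27)) - 218)*(-181/14) = ((-118 - 1*1439/297) - 218)*(-181/14) = ((-118 - 1439/297) - 218)*(-181/14) = (-36485/297 - 218)*(-181/14) = -101231/297*(-181/14) = 18322811/4158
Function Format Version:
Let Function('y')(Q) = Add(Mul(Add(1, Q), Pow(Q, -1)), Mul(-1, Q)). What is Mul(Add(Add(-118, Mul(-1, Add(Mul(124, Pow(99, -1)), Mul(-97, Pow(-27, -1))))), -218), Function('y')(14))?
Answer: Rational(18322811, 4158) ≈ 4406.6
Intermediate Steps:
Function('y')(Q) = Add(Mul(-1, Q), Mul(Pow(Q, -1), Add(1, Q))) (Function('y')(Q) = Add(Mul(Pow(Q, -1), Add(1, Q)), Mul(-1, Q)) = Add(Mul(-1, Q), Mul(Pow(Q, -1), Add(1, Q))))
Mul(Add(Add(-118, Mul(-1, Add(Mul(124, Pow(99, -1)), Mul(-97, Pow(-27, -1))))), -218), Function('y')(14)) = Mul(Add(Add(-118, Mul(-1, Add(Mul(124, Pow(99, -1)), Mul(-97, Pow(-27, -1))))), -218), Add(1, Pow(14, -1), Mul(-1, 14))) = Mul(Add(Add(-118, Mul(-1, Add(Mul(124, Rational(1, 99)), Mul(-97, Rational(-1, 27))))), -218), Add(1, Rational(1, 14), -14)) = Mul(Add(Add(-118, Mul(-1, Add(Rational(124, 99), Rational(97, 27)))), -218), Rational(-181, 14)) = Mul(Add(Add(-118, Mul(-1, Rational(1439, 297))), -218), Rational(-181, 14)) = Mul(Add(Add(-118, Rational(-1439, 297)), -218), Rational(-181, 14)) = Mul(Add(Rational(-36485, 297), -218), Rational(-181, 14)) = Mul(Rational(-101231, 297), Rational(-181, 14)) = Rational(18322811, 4158)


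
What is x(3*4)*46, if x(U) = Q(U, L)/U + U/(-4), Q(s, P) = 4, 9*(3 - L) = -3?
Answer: -368/3 ≈ -122.67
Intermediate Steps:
L = 10/3 (L = 3 - ⅑*(-3) = 3 + ⅓ = 10/3 ≈ 3.3333)
x(U) = 4/U - U/4 (x(U) = 4/U + U/(-4) = 4/U + U*(-¼) = 4/U - U/4)
x(3*4)*46 = (4/((3*4)) - 3*4/4)*46 = (4/12 - ¼*12)*46 = (4*(1/12) - 3)*46 = (⅓ - 3)*46 = -8/3*46 = -368/3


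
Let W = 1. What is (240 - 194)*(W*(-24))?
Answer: -1104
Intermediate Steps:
(240 - 194)*(W*(-24)) = (240 - 194)*(1*(-24)) = 46*(-24) = -1104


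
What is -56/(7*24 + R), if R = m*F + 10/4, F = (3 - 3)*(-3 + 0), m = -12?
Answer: -112/341 ≈ -0.32845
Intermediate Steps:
F = 0 (F = 0*(-3) = 0)
R = 5/2 (R = -12*0 + 10/4 = 0 + 10*(¼) = 0 + 5/2 = 5/2 ≈ 2.5000)
-56/(7*24 + R) = -56/(7*24 + 5/2) = -56/(168 + 5/2) = -56/341/2 = -56*2/341 = -112/341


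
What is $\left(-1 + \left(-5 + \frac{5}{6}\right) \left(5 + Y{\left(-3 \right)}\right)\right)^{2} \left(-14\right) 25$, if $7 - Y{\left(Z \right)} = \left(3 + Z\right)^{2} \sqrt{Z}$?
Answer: $-910350$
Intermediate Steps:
$Y{\left(Z \right)} = 7 - \sqrt{Z} \left(3 + Z\right)^{2}$ ($Y{\left(Z \right)} = 7 - \left(3 + Z\right)^{2} \sqrt{Z} = 7 - \sqrt{Z} \left(3 + Z\right)^{2}$)
$\left(-1 + \left(-5 + \frac{5}{6}\right) \left(5 + Y{\left(-3 \right)}\right)\right)^{2} \left(-14\right) 25 = \left(-1 + \left(-5 + \frac{5}{6}\right) \left(5 + \left(7 - \sqrt{-3} \left(3 - 3\right)^{2}\right)\right)\right)^{2} \left(-14\right) 25 = \left(-1 + \left(-5 + 5 \cdot \frac{1}{6}\right) \left(5 + \left(7 - i \sqrt{3} \cdot 0^{2}\right)\right)\right)^{2} \left(-14\right) 25 = \left(-1 + \left(-5 + \frac{5}{6}\right) \left(5 + \left(7 - i \sqrt{3} \cdot 0\right)\right)\right)^{2} \left(-14\right) 25 = \left(-1 - \frac{25 \left(5 + \left(7 + 0\right)\right)}{6}\right)^{2} \left(-14\right) 25 = \left(-1 - \frac{25 \left(5 + 7\right)}{6}\right)^{2} \left(-14\right) 25 = \left(-1 - 50\right)^{2} \left(-14\right) 25 = \left(-51\right)^{2} \left(-14\right) 25 = 2601 \left(-14\right) 25 = \left(-36414\right) 25 = -910350$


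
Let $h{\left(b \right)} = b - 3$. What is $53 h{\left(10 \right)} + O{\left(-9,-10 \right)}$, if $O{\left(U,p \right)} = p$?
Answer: $361$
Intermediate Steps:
$h{\left(b \right)} = -3 + b$ ($h{\left(b \right)} = b - 3 = -3 + b$)
$53 h{\left(10 \right)} + O{\left(-9,-10 \right)} = 53 \left(-3 + 10\right) - 10 = 53 \cdot 7 - 10 = 371 - 10 = 361$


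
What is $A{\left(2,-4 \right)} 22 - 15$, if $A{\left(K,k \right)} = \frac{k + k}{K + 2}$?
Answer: $-59$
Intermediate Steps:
$A{\left(K,k \right)} = \frac{2 k}{2 + K}$
$A{\left(2,-4 \right)} 22 - 15 = 2 \left(-4\right) \frac{1}{2 + 2} \cdot 22 - 15 = 2 \left(-4\right) \frac{1}{4} \cdot 22 - 15 = \left(-2\right) 22 - 15 = -44 - 15 = -59$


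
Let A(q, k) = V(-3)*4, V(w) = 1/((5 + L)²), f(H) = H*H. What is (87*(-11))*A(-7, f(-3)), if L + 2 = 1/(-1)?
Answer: -957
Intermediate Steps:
f(H) = H²
L = -3 (L = -2 + 1/(-1) = -2 - 1 = -3)
V(w) = ¼ (V(w) = 1/((5 - 3)²) = 1/(2²) = 1/4 = ¼)
A(q, k) = 1 (A(q, k) = (¼)*4 = 1)
(87*(-11))*A(-7, f(-3)) = (87*(-11))*1 = -957*1 = -957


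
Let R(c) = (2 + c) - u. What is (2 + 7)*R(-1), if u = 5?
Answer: -36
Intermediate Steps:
R(c) = -3 + c (R(c) = (2 + c) - 1*5 = (2 + c) - 5 = -3 + c)
(2 + 7)*R(-1) = (2 + 7)*(-3 - 1) = 9*(-4) = -36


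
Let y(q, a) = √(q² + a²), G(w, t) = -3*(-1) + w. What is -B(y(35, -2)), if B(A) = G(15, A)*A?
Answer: -18*√1229 ≈ -631.03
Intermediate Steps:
G(w, t) = 3 + w
y(q, a) = √(a² + q²)
B(A) = 18*A (B(A) = (3 + 15)*A = 18*A)
-B(y(35, -2)) = -18*√((-2)² + 35²) = -18*√(4 + 1225) = -18*√1229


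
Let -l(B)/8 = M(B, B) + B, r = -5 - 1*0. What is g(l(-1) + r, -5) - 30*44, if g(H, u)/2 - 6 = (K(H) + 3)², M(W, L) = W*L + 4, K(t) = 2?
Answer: -1258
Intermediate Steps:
M(W, L) = 4 + L*W (M(W, L) = L*W + 4 = 4 + L*W)
r = -5 (r = -5 + 0 = -5)
l(B) = -32 - 8*B - 8*B² (l(B) = -8*((4 + B*B) + B) = -8*((4 + B²) + B) = -8*(4 + B + B²) = -32 - 8*B - 8*B²)
g(H, u) = 62 (g(H, u) = 12 + 2*(2 + 3)² = 12 + 2*5² = 12 + 2*25 = 12 + 50 = 62)
g(l(-1) + r, -5) - 30*44 = 62 - 30*44 = 62 - 1320 = -1258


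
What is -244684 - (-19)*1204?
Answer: -221808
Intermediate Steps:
-244684 - (-19)*1204 = -244684 - 1*(-22876) = -244684 + 22876 = -221808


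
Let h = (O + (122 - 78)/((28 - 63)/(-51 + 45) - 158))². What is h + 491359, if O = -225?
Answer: 3734624752/6889 ≈ 5.4211e+5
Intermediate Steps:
h = 349652601/6889 (h = (-225 + (122 - 78)/((28 - 63)/(-51 + 45) - 158))² = (-225 + 44/(-35/(-6) - 158))² = (-225 + 44/(-35*(-⅙) - 158))² = (-225 + 44/(35/6 - 158))² = (-225 + 44/(-913/6))² = (-225 + 44*(-6/913))² = (-225 - 24/83)² = (-18699/83)² = 349652601/6889 ≈ 50755.)
h + 491359 = 349652601/6889 + 491359 = 3734624752/6889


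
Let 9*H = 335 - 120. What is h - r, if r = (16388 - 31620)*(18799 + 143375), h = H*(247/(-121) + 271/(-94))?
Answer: 252867999272753/102366 ≈ 2.4702e+9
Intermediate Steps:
H = 215/9 (H = (335 - 120)/9 = (1/9)*215 = 215/9 ≈ 23.889)
h = -12041935/102366 (h = 215*(247/(-121) + 271/(-94))/9 = 215*(247*(-1/121) + 271*(-1/94))/9 = 215*(-247/121 - 271/94)/9 = (215/9)*(-56009/11374) = -12041935/102366 ≈ -117.64)
r = -2470234368 (r = -15232*162174 = -2470234368)
h - r = -12041935/102366 - 1*(-2470234368) = -12041935/102366 + 2470234368 = 252867999272753/102366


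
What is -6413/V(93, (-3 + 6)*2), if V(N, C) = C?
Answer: -6413/6 ≈ -1068.8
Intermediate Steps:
-6413/V(93, (-3 + 6)*2) = -6413*1/(2*(-3 + 6)) = -6413/(3*2) = -6413/6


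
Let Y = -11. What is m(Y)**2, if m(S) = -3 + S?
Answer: 196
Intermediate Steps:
m(Y)**2 = (-3 - 11)**2 = (-14)**2 = 196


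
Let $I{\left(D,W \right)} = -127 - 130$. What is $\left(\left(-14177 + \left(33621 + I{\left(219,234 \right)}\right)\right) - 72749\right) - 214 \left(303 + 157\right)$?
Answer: $-152002$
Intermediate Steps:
$I{\left(D,W \right)} = -257$
$\left(\left(-14177 + \left(33621 + I{\left(219,234 \right)}\right)\right) - 72749\right) - 214 \left(303 + 157\right) = \left(\left(-14177 + \left(33621 - 257\right)\right) - 72749\right) - 214 \left(303 + 157\right) = \left(\left(-14177 + 33364\right) - 72749\right) - 214 \cdot 460 = \left(19187 - 72749\right) - 98440 = -53562 - 98440 = -152002$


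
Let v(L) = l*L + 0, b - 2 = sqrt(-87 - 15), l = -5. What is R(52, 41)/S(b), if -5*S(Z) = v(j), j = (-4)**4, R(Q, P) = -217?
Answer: -217/256 ≈ -0.84766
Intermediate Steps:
b = 2 + I*sqrt(102) (b = 2 + sqrt(-87 - 15) = 2 + sqrt(-102) = 2 + I*sqrt(102) ≈ 2.0 + 10.1*I)
j = 256
v(L) = -5*L (v(L) = -5*L + 0 = -5*L)
S(Z) = 256 (S(Z) = -(-1)*256 = -1/5*(-1280) = 256)
R(52, 41)/S(b) = -217/256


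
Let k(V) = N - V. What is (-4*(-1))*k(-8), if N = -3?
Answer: 20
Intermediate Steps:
k(V) = -3 - V
(-4*(-1))*k(-8) = (-4*(-1))*(-3 - 1*(-8)) = (-1*(-4))*(-3 + 8) = 4*5 = 20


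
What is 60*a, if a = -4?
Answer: -240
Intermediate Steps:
60*a = 60*(-4) = -240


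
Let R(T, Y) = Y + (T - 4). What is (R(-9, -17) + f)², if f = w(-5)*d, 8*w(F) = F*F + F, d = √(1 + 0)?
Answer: 3025/4 ≈ 756.25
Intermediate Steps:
d = 1 (d = √1 = 1)
w(F) = F/8 + F²/8 (w(F) = (F*F + F)/8 = (F² + F)/8 = (F + F²)/8 = F/8 + F²/8)
R(T, Y) = -4 + T + Y (R(T, Y) = Y + (-4 + T) = -4 + T + Y)
f = 5/2 (f = ((⅛)*(-5)*(1 - 5))*1 = ((⅛)*(-5)*(-4))*1 = (5/2)*1 = 5/2 ≈ 2.5000)
(R(-9, -17) + f)² = ((-4 - 9 - 17) + 5/2)² = (-30 + 5/2)² = (-55/2)² = 3025/4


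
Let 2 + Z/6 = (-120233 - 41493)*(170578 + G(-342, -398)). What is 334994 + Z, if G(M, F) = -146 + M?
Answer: -165047517058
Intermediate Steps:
Z = -165047852052 (Z = -12 + 6*((-120233 - 41493)*(170578 + (-146 - 342))) = -12 + 6*(-161726*(170578 - 488)) = -12 + 6*(-161726*170090) = -12 + 6*(-27507975340) = -12 - 165047852040 = -165047852052)
334994 + Z = 334994 - 165047852052 = -165047517058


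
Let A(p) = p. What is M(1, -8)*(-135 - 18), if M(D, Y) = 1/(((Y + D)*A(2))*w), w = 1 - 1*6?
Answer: -153/70 ≈ -2.1857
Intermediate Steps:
w = -5 (w = 1 - 6 = -5)
M(D, Y) = 1/(-10*D - 10*Y) (M(D, Y) = 1/(((Y + D)*2)*(-5)) = 1/(((D + Y)*2)*(-5)) = 1/((2*D + 2*Y)*(-5)) = 1/(-10*D - 10*Y))
M(1, -8)*(-135 - 18) = (-1/(10*1 + 10*(-8)))*(-135 - 18) = -1/(10 - 80)*(-153) = -1/(-70)*(-153) = -1*(-1/70)*(-153) = (1/70)*(-153) = -153/70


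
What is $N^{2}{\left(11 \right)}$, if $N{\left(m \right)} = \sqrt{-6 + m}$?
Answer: $5$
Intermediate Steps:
$N^{2}{\left(11 \right)} = \left(\sqrt{-6 + 11}\right)^{2} = \left(\sqrt{5}\right)^{2} = 5$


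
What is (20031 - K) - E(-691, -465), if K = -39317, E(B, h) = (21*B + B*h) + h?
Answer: -246991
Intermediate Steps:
E(B, h) = h + 21*B + B*h
(20031 - K) - E(-691, -465) = (20031 - 1*(-39317)) - (-465 + 21*(-691) - 691*(-465)) = (20031 + 39317) - (-465 - 14511 + 321315) = 59348 - 1*306339 = 59348 - 306339 = -246991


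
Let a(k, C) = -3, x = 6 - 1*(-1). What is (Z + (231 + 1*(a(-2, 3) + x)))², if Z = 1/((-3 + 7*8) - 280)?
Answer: 2845582336/51529 ≈ 55223.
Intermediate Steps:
x = 7 (x = 6 + 1 = 7)
Z = -1/227 (Z = 1/((-3 + 56) - 280) = 1/(53 - 280) = 1/(-227) = -1/227 ≈ -0.0044053)
(Z + (231 + 1*(a(-2, 3) + x)))² = (-1/227 + (231 + 1*(-3 + 7)))² = (-1/227 + (231 + 1*4))² = (-1/227 + (231 + 4))² = (-1/227 + 235)² = (53344/227)² = 2845582336/51529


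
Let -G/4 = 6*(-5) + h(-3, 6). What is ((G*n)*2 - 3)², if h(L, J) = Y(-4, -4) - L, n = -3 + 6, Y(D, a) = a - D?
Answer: 416025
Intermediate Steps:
n = 3
h(L, J) = -L (h(L, J) = (-4 - 1*(-4)) - L = (-4 + 4) - L = 0 - L = -L)
G = 108 (G = -4*(6*(-5) - 1*(-3)) = -4*(-30 + 3) = -4*(-27) = 108)
((G*n)*2 - 3)² = ((108*3)*2 - 3)² = (324*2 - 3)² = (648 - 3)² = 645² = 416025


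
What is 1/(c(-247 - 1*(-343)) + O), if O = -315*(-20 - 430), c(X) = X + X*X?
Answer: 1/151062 ≈ 6.6198e-6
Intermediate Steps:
c(X) = X + X**2
O = 141750 (O = -315*(-450) = 141750)
1/(c(-247 - 1*(-343)) + O) = 1/((-247 - 1*(-343))*(1 + (-247 - 1*(-343))) + 141750) = 1/((-247 + 343)*(1 + (-247 + 343)) + 141750) = 1/(96*(1 + 96) + 141750) = 1/(96*97 + 141750) = 1/(9312 + 141750) = 1/151062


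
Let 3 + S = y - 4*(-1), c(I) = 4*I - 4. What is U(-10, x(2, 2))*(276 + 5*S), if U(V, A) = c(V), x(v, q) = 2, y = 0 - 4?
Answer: -11484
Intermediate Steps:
y = -4
c(I) = -4 + 4*I
U(V, A) = -4 + 4*V
S = -3 (S = -3 + (-4 - 4*(-1)) = -3 + (-4 + 4) = -3 + 0 = -3)
U(-10, x(2, 2))*(276 + 5*S) = (-4 + 4*(-10))*(276 + 5*(-3)) = (-4 - 40)*(276 - 15) = -44*261 = -11484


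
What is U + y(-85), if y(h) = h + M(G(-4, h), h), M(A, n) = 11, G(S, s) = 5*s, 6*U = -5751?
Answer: -2065/2 ≈ -1032.5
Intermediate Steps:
U = -1917/2 (U = (⅙)*(-5751) = -1917/2 ≈ -958.50)
y(h) = 11 + h (y(h) = h + 11 = 11 + h)
U + y(-85) = -1917/2 + (11 - 85) = -1917/2 - 74 = -2065/2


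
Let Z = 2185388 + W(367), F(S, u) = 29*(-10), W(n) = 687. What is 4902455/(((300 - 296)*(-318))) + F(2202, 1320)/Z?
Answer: -2143426936601/556137480 ≈ -3854.1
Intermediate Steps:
F(S, u) = -290
Z = 2186075 (Z = 2185388 + 687 = 2186075)
4902455/(((300 - 296)*(-318))) + F(2202, 1320)/Z = 4902455/(((300 - 296)*(-318))) - 290/2186075 = 4902455/((4*(-318))) - 290*1/2186075 = 4902455/(-1272) - 58/437215 = 4902455*(-1/1272) - 58/437215 = -4902455/1272 - 58/437215 = -2143426936601/556137480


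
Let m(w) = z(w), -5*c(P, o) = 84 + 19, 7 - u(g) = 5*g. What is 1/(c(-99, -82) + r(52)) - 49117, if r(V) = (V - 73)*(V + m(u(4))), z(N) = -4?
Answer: -252608736/5143 ≈ -49117.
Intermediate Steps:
u(g) = 7 - 5*g
c(P, o) = -103/5 (c(P, o) = -(84 + 19)/5 = -1/5*103 = -103/5)
m(w) = -4
r(V) = (-73 + V)*(-4 + V) (r(V) = (V - 73)*(V - 4) = (-73 + V)*(-4 + V))
1/(c(-99, -82) + r(52)) - 49117 = 1/(-103/5 + (292 + 52**2 - 77*52)) - 49117 = 1/(-103/5 + (292 + 2704 - 4004)) - 49117 = 1/(-103/5 - 1008) - 49117 = 1/(-5143/5) - 49117 = -5/5143 - 49117 = -252608736/5143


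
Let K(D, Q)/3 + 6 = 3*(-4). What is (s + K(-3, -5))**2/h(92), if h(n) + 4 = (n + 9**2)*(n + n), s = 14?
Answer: 400/7957 ≈ 0.050270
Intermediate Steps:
K(D, Q) = -54 (K(D, Q) = -18 + 3*(3*(-4)) = -18 + 3*(-12) = -18 - 36 = -54)
h(n) = -4 + 2*n*(81 + n) (h(n) = -4 + (n + 9**2)*(n + n) = -4 + (n + 81)*(2*n) = -4 + (81 + n)*(2*n) = -4 + 2*n*(81 + n))
(s + K(-3, -5))**2/h(92) = (14 - 54)**2/(-4 + 2*92**2 + 162*92) = (-40)**2/(-4 + 2*8464 + 14904) = 1600/(-4 + 16928 + 14904) = 1600/31828 = 1600*(1/31828) = 400/7957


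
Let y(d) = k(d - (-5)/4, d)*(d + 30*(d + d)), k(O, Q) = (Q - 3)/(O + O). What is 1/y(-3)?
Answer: -7/2196 ≈ -0.0031876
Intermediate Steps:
k(O, Q) = (-3 + Q)/(2*O) (k(O, Q) = (-3 + Q)/((2*O)) = (-3 + Q)*(1/(2*O)) = (-3 + Q)/(2*O))
y(d) = 61*d*(-3 + d)/(2*(5/4 + d)) (y(d) = ((-3 + d)/(2*(d - (-5)/4)))*(d + 30*(d + d)) = ((-3 + d)/(2*(d - (-5)/4)))*(d + 30*(2*d)) = ((-3 + d)/(2*(d - 1*(-5/4))))*(d + 60*d) = ((-3 + d)/(2*(d + 5/4)))*(61*d) = ((-3 + d)/(2*(5/4 + d)))*(61*d) = 61*d*(-3 + d)/(2*(5/4 + d)))
1/y(-3) = 1/(122*(-3)*(-3 - 3)/(5 + 4*(-3))) = 1/(122*(-3)*(-6)/(5 - 12)) = 1/(122*(-3)*(-6)/(-7)) = 1/(122*(-3)*(-⅐)*(-6)) = 1/(-2196/7) = -7/2196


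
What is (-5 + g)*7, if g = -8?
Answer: -91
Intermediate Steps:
(-5 + g)*7 = (-5 - 8)*7 = -13*7 = -91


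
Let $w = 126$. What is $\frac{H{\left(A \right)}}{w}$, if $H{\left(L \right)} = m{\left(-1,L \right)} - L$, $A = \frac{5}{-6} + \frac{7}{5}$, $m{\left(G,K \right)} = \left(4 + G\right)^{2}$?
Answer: $\frac{253}{3780} \approx 0.066931$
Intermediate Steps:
$A = \frac{17}{30}$ ($A = 5 \left(- \frac{1}{6}\right) + 7 \cdot \frac{1}{5} = - \frac{5}{6} + \frac{7}{5} = \frac{17}{30} \approx 0.56667$)
$H{\left(L \right)} = 9 - L$ ($H{\left(L \right)} = \left(4 - 1\right)^{2} - L = 3^{2} - L = 9 - L$)
$\frac{H{\left(A \right)}}{w} = \frac{9 - \frac{17}{30}}{126} = \left(9 - \frac{17}{30}\right) \frac{1}{126} = \frac{253}{30} \cdot \frac{1}{126} = \frac{253}{3780}$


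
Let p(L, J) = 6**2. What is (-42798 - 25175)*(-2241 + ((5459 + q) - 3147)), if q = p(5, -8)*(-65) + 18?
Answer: 153007223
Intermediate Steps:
p(L, J) = 36
q = -2322 (q = 36*(-65) + 18 = -2340 + 18 = -2322)
(-42798 - 25175)*(-2241 + ((5459 + q) - 3147)) = (-42798 - 25175)*(-2241 + ((5459 - 2322) - 3147)) = -67973*(-2241 + (3137 - 3147)) = -67973*(-2241 - 10) = -67973*(-2251) = 153007223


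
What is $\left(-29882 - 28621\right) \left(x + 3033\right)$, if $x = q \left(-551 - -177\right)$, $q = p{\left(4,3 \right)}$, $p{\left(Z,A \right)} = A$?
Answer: $-111799233$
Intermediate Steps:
$q = 3$
$x = -1122$ ($x = 3 \left(-551 - -177\right) = 3 \left(-551 + 177\right) = 3 \left(-374\right) = -1122$)
$\left(-29882 - 28621\right) \left(x + 3033\right) = \left(-29882 - 28621\right) \left(-1122 + 3033\right) = \left(-58503\right) 1911 = -111799233$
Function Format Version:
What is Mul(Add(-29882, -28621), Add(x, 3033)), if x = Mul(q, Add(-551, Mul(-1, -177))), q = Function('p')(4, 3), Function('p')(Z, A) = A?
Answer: -111799233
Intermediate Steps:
q = 3
x = -1122 (x = Mul(3, Add(-551, Mul(-1, -177))) = Mul(3, Add(-551, 177)) = Mul(3, -374) = -1122)
Mul(Add(-29882, -28621), Add(x, 3033)) = Mul(Add(-29882, -28621), Add(-1122, 3033)) = Mul(-58503, 1911) = -111799233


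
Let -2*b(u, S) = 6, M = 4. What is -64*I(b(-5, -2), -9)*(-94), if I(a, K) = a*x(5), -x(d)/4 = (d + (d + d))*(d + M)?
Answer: 9745920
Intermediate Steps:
x(d) = -12*d*(4 + d) (x(d) = -4*(d + (d + d))*(d + 4) = -4*(d + 2*d)*(4 + d) = -4*3*d*(4 + d) = -12*d*(4 + d))
b(u, S) = -3 (b(u, S) = -½*6 = -3)
I(a, K) = -540*a (I(a, K) = a*(-12*5*(4 + 5)) = a*(-12*5*9) = a*(-540) = -540*a)
-64*I(b(-5, -2), -9)*(-94) = -(-34560)*(-3)*(-94) = -64*1620*(-94) = -103680*(-94) = 9745920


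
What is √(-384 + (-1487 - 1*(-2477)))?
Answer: √606 ≈ 24.617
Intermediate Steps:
√(-384 + (-1487 - 1*(-2477))) = √(-384 + (-1487 + 2477)) = √(-384 + 990) = √606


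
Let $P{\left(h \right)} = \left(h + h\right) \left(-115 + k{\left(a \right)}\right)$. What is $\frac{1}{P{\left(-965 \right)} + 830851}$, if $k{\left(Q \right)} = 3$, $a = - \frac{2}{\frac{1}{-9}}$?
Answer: $\frac{1}{1047011} \approx 9.551 \cdot 10^{-7}$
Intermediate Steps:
$a = 18$ ($a = - \frac{2}{- \frac{1}{9}} = \left(-2\right) \left(-9\right) = 18$)
$P{\left(h \right)} = - 224 h$ ($P{\left(h \right)} = \left(h + h\right) \left(-115 + 3\right) = 2 h \left(-112\right) = - 224 h$)
$\frac{1}{P{\left(-965 \right)} + 830851} = \frac{1}{\left(-224\right) \left(-965\right) + 830851} = \frac{1}{216160 + 830851} = \frac{1}{1047011}$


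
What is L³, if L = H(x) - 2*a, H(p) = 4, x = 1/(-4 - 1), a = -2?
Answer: 512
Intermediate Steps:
x = -⅕ (x = 1/(-5) = -⅕ ≈ -0.20000)
L = 8 (L = 4 - 2*(-2) = 4 + 4 = 8)
L³ = 8³ = 512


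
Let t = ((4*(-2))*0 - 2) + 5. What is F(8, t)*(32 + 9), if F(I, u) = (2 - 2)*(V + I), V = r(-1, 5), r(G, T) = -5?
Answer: 0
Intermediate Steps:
V = -5
t = 3 (t = (-8*0 - 2) + 5 = (0 - 2) + 5 = -2 + 5 = 3)
F(I, u) = 0 (F(I, u) = (2 - 2)*(-5 + I) = 0*(-5 + I) = 0)
F(8, t)*(32 + 9) = 0*(32 + 9) = 0*41 = 0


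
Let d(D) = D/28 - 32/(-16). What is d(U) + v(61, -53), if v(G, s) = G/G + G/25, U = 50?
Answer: 2529/350 ≈ 7.2257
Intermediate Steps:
v(G, s) = 1 + G/25 (v(G, s) = 1 + G*(1/25) = 1 + G/25)
d(D) = 2 + D/28 (d(D) = D*(1/28) - 32*(-1/16) = D/28 + 2 = 2 + D/28)
d(U) + v(61, -53) = (2 + (1/28)*50) + (1 + (1/25)*61) = (2 + 25/14) + (1 + 61/25) = 53/14 + 86/25 = 2529/350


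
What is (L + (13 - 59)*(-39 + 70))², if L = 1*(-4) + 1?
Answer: 2042041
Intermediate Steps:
L = -3 (L = -4 + 1 = -3)
(L + (13 - 59)*(-39 + 70))² = (-3 + (13 - 59)*(-39 + 70))² = (-3 - 46*31)² = (-3 - 1426)² = (-1429)² = 2042041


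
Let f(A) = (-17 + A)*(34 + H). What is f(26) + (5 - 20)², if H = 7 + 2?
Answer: 612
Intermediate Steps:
H = 9
f(A) = -731 + 43*A (f(A) = (-17 + A)*(34 + 9) = (-17 + A)*43 = -731 + 43*A)
f(26) + (5 - 20)² = (-731 + 43*26) + (5 - 20)² = (-731 + 1118) + (-15)² = 387 + 225 = 612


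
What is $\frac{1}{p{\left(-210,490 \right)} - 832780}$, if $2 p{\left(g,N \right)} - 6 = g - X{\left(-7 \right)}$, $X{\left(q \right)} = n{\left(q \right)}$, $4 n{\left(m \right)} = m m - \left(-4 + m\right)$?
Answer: $- \frac{2}{1665779} \approx -1.2006 \cdot 10^{-6}$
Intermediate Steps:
$n{\left(m \right)} = 1 - \frac{m}{4} + \frac{m^{2}}{4}$ ($n{\left(m \right)} = \frac{m m - \left(-4 + m\right)}{4} = \frac{m^{2} - \left(-4 + m\right)}{4} = \frac{4 + m^{2} - m}{4} = 1 - \frac{m}{4} + \frac{m^{2}}{4}$)
$X{\left(q \right)} = 1 - \frac{q}{4} + \frac{q^{2}}{4}$
$p{\left(g,N \right)} = - \frac{9}{2} + \frac{g}{2}$ ($p{\left(g,N \right)} = 3 + \frac{g - \left(1 - - \frac{7}{4} + \frac{\left(-7\right)^{2}}{4}\right)}{2} = 3 + \frac{g - \left(1 + \frac{7}{4} + \frac{1}{4} \cdot 49\right)}{2} = 3 + \frac{g - \left(1 + \frac{7}{4} + \frac{49}{4}\right)}{2} = 3 + \frac{g - 15}{2} = 3 + \frac{-15 + g}{2} = 3 + \left(- \frac{15}{2} + \frac{g}{2}\right) = - \frac{9}{2} + \frac{g}{2}$)
$\frac{1}{p{\left(-210,490 \right)} - 832780} = \frac{1}{\left(- \frac{9}{2} + \frac{1}{2} \left(-210\right)\right) - 832780} = \frac{1}{\left(- \frac{9}{2} - 105\right) - 832780} = \frac{1}{- \frac{219}{2} - 832780} = \frac{1}{- \frac{1665779}{2}} = - \frac{2}{1665779}$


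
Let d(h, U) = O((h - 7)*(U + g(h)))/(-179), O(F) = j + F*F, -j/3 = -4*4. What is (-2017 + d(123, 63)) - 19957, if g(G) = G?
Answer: -469457170/179 ≈ -2.6227e+6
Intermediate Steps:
j = 48 (j = -(-12)*4 = -3*(-16) = 48)
O(F) = 48 + F**2 (O(F) = 48 + F*F = 48 + F**2)
d(h, U) = -48/179 - (-7 + h)**2*(U + h)**2/179 (d(h, U) = (48 + ((h - 7)*(U + h))**2)/(-179) = (48 + ((-7 + h)*(U + h))**2)*(-1/179) = (48 + (-7 + h)**2*(U + h)**2)*(-1/179) = -48/179 - (-7 + h)**2*(U + h)**2/179)
(-2017 + d(123, 63)) - 19957 = (-2017 + (-48/179 - (123**2 - 7*63 - 7*123 + 63*123)**2/179)) - 19957 = (-2017 + (-48/179 - (15129 - 441 - 861 + 7749)**2/179)) - 19957 = (-2017 + (-48/179 - 1/179*21576**2)) - 19957 = (-2017 + (-48/179 - 1/179*465523776)) - 19957 = (-2017 + (-48/179 - 465523776/179)) - 19957 = (-2017 - 465523824/179) - 19957 = -465884867/179 - 19957 = -469457170/179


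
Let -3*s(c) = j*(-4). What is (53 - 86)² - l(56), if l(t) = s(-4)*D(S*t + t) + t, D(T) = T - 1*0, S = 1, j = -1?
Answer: 3547/3 ≈ 1182.3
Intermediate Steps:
D(T) = T (D(T) = T + 0 = T)
s(c) = -4/3 (s(c) = -(-1)*(-4)/3 = -⅓*4 = -4/3)
l(t) = -5*t/3 (l(t) = -4*(1*t + t)/3 + t = -4*(t + t)/3 + t = -8*t/3 + t = -5*t/3)
(53 - 86)² - l(56) = (53 - 86)² - (-5)*56/3 = (-33)² - 1*(-280/3) = 1089 + 280/3 = 3547/3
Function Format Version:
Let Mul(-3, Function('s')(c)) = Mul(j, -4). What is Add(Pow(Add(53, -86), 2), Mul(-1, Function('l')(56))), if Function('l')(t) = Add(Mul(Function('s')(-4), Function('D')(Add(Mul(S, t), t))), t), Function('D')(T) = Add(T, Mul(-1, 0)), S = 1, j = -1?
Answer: Rational(3547, 3) ≈ 1182.3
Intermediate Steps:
Function('D')(T) = T (Function('D')(T) = Add(T, 0) = T)
Function('s')(c) = Rational(-4, 3) (Function('s')(c) = Mul(Rational(-1, 3), Mul(-1, -4)) = Mul(Rational(-1, 3), 4) = Rational(-4, 3))
Function('l')(t) = Mul(Rational(-5, 3), t) (Function('l')(t) = Add(Mul(Rational(-4, 3), Add(Mul(1, t), t)), t) = Add(Mul(Rational(-4, 3), Add(t, t)), t) = Add(Mul(Rational(-4, 3), Mul(2, t)), t) = Add(Mul(Rational(-8, 3), t), t) = Mul(Rational(-5, 3), t))
Add(Pow(Add(53, -86), 2), Mul(-1, Function('l')(56))) = Add(Pow(Add(53, -86), 2), Mul(-1, Mul(Rational(-5, 3), 56))) = Add(Pow(-33, 2), Mul(-1, Rational(-280, 3))) = Add(1089, Rational(280, 3)) = Rational(3547, 3)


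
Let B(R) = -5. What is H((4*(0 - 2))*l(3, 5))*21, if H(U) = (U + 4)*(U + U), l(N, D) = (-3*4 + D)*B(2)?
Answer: 3245760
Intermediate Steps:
l(N, D) = 60 - 5*D (l(N, D) = (-3*4 + D)*(-5) = (-12 + D)*(-5) = 60 - 5*D)
H(U) = 2*U*(4 + U) (H(U) = (4 + U)*(2*U) = 2*U*(4 + U))
H((4*(0 - 2))*l(3, 5))*21 = (2*((4*(0 - 2))*(60 - 5*5))*(4 + (4*(0 - 2))*(60 - 5*5)))*21 = (2*((4*(-2))*(60 - 25))*(4 + (4*(-2))*(60 - 25)))*21 = (2*(-8*35)*(4 - 8*35))*21 = (2*(-280)*(4 - 280))*21 = (2*(-280)*(-276))*21 = 154560*21 = 3245760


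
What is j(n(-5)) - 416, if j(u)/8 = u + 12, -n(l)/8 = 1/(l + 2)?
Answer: -896/3 ≈ -298.67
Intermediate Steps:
n(l) = -8/(2 + l) (n(l) = -8/(l + 2) = -8/(2 + l))
j(u) = 96 + 8*u (j(u) = 8*(u + 12) = 8*(12 + u) = 96 + 8*u)
j(n(-5)) - 416 = (96 + 8*(-8/(2 - 5))) - 416 = (96 + 8*(-8/(-3))) - 416 = (96 + 8*(-8*(-1/3))) - 416 = (96 + 8*(8/3)) - 416 = (96 + 64/3) - 416 = 352/3 - 416 = -896/3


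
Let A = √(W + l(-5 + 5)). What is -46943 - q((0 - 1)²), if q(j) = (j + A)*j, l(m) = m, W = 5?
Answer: -46944 - √5 ≈ -46946.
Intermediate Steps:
A = √5 (A = √(5 + (-5 + 5)) = √(5 + 0) = √5 ≈ 2.2361)
q(j) = j*(j + √5) (q(j) = (j + √5)*j = j*(j + √5))
-46943 - q((0 - 1)²) = -46943 - (0 - 1)²*((0 - 1)² + √5) = -46943 - (-1)²*((-1)² + √5) = -46943 - (1 + √5) = -46943 + (-1 - √5) = -46944 - √5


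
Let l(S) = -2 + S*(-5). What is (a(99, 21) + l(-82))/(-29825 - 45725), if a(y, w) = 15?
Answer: -423/75550 ≈ -0.0055989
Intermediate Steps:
l(S) = -2 - 5*S
(a(99, 21) + l(-82))/(-29825 - 45725) = (15 + (-2 - 5*(-82)))/(-29825 - 45725) = (15 + (-2 + 410))/(-75550) = (15 + 408)*(-1/75550) = 423*(-1/75550) = -423/75550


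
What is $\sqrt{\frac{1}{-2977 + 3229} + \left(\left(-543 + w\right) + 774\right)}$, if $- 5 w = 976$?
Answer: $\frac{\sqrt{1578955}}{210} \approx 5.9836$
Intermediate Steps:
$w = - \frac{976}{5}$ ($w = \left(- \frac{1}{5}\right) 976 = - \frac{976}{5} \approx -195.2$)
$\sqrt{\frac{1}{-2977 + 3229} + \left(\left(-543 + w\right) + 774\right)} = \sqrt{\frac{1}{-2977 + 3229} + \left(\left(-543 - \frac{976}{5}\right) + 774\right)} = \sqrt{\frac{1}{252} + \left(- \frac{3691}{5} + 774\right)} = \sqrt{\frac{1}{252} + \frac{179}{5}} = \sqrt{\frac{45113}{1260}} = \frac{\sqrt{1578955}}{210}$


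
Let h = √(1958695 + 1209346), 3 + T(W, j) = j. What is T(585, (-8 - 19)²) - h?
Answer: 726 - √3168041 ≈ -1053.9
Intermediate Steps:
T(W, j) = -3 + j
h = √3168041 ≈ 1779.9
T(585, (-8 - 19)²) - h = (-3 + (-8 - 19)²) - √3168041 = (-3 + (-27)²) - √3168041 = (-3 + 729) - √3168041 = 726 - √3168041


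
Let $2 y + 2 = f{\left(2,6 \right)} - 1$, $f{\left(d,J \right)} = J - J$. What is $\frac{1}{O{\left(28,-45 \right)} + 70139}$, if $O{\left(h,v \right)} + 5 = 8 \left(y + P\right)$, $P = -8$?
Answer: $\frac{1}{70058} \approx 1.4274 \cdot 10^{-5}$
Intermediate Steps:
$f{\left(d,J \right)} = 0$
$y = - \frac{3}{2}$ ($y = -1 + \frac{0 - 1}{2} = -1 + \frac{1}{2} \left(-1\right) = -1 - \frac{1}{2} = - \frac{3}{2} \approx -1.5$)
$O{\left(h,v \right)} = -81$ ($O{\left(h,v \right)} = -5 + 8 \left(- \frac{3}{2} - 8\right) = -5 + 8 \left(- \frac{19}{2}\right) = -5 - 76 = -81$)
$\frac{1}{O{\left(28,-45 \right)} + 70139} = \frac{1}{-81 + 70139} = \frac{1}{70058}$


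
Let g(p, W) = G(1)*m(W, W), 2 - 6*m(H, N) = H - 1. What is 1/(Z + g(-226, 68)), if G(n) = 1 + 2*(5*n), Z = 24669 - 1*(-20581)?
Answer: 6/270785 ≈ 2.2158e-5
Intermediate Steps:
Z = 45250 (Z = 24669 + 20581 = 45250)
G(n) = 1 + 10*n
m(H, N) = ½ - H/6 (m(H, N) = ⅓ - (H - 1)/6 = ⅓ - (-1 + H)/6 = ⅓ + (⅙ - H/6) = ½ - H/6)
g(p, W) = 11/2 - 11*W/6 (g(p, W) = (1 + 10*1)*(½ - W/6) = (1 + 10)*(½ - W/6) = 11*(½ - W/6) = 11/2 - 11*W/6)
1/(Z + g(-226, 68)) = 1/(45250 + (11/2 - 11/6*68)) = 1/(45250 + (11/2 - 374/3)) = 1/(45250 - 715/6) = 1/(270785/6) = 6/270785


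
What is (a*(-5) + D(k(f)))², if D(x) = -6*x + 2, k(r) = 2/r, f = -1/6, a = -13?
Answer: 19321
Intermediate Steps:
f = -⅙ (f = -1*⅙ = -⅙ ≈ -0.16667)
D(x) = 2 - 6*x
(a*(-5) + D(k(f)))² = (-13*(-5) + (2 - 12/(-⅙)))² = (65 + (2 - 12*(-6)))² = (65 + (2 - 6*(-12)))² = (65 + (2 + 72))² = (65 + 74)² = 139² = 19321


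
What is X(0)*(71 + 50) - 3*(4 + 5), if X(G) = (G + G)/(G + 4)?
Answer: -27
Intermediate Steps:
X(G) = 2*G/(4 + G) (X(G) = (2*G)/(4 + G) = 2*G/(4 + G))
X(0)*(71 + 50) - 3*(4 + 5) = (2*0/(4 + 0))*(71 + 50) - 3*(4 + 5) = (2*0/4)*121 - 3*9 = (2*0*(¼))*121 - 27 = 0*121 - 27 = 0 - 27 = -27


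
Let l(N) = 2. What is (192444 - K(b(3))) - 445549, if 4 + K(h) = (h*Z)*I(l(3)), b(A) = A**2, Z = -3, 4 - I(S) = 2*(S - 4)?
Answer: -252885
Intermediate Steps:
I(S) = 12 - 2*S (I(S) = 4 - 2*(S - 4) = 4 - 2*(-4 + S) = 4 - (-8 + 2*S) = 4 + (8 - 2*S) = 12 - 2*S)
K(h) = -4 - 24*h (K(h) = -4 + (h*(-3))*(12 - 2*2) = -4 + (-3*h)*(12 - 4) = -4 - 3*h*8 = -4 - 24*h)
(192444 - K(b(3))) - 445549 = (192444 - (-4 - 24*3**2)) - 445549 = (192444 - (-4 - 24*9)) - 445549 = (192444 - (-4 - 216)) - 445549 = (192444 - 1*(-220)) - 445549 = (192444 + 220) - 445549 = 192664 - 445549 = -252885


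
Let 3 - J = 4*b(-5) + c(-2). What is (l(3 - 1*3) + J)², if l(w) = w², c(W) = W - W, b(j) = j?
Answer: 529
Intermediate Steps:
c(W) = 0
J = 23 (J = 3 - (4*(-5) + 0) = 3 - (-20 + 0) = 3 - 1*(-20) = 3 + 20 = 23)
(l(3 - 1*3) + J)² = ((3 - 1*3)² + 23)² = ((3 - 3)² + 23)² = (0² + 23)² = (0 + 23)² = 23² = 529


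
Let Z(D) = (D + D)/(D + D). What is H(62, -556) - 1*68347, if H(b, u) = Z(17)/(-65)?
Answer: -4442556/65 ≈ -68347.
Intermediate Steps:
Z(D) = 1 (Z(D) = (2*D)/((2*D)) = (2*D)*(1/(2*D)) = 1)
H(b, u) = -1/65 (H(b, u) = 1/(-65) = 1*(-1/65) = -1/65)
H(62, -556) - 1*68347 = -1/65 - 1*68347 = -1/65 - 68347 = -4442556/65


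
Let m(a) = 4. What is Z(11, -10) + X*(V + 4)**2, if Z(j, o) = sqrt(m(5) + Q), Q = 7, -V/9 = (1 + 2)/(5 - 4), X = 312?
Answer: 165048 + sqrt(11) ≈ 1.6505e+5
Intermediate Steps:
V = -27 (V = -9*(1 + 2)/(5 - 4) = -27/1 = -27 ≈ -27.000)
Z(j, o) = sqrt(11) (Z(j, o) = sqrt(4 + 7) = sqrt(11))
Z(11, -10) + X*(V + 4)**2 = sqrt(11) + 312*(-27 + 4)**2 = sqrt(11) + 312*(-23)**2 = sqrt(11) + 312*529 = sqrt(11) + 165048 = 165048 + sqrt(11)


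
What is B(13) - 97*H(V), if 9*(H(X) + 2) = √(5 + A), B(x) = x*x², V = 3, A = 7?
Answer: 2391 - 194*√3/9 ≈ 2353.7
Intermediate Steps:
B(x) = x³
H(X) = -2 + 2*√3/9 (H(X) = -2 + √(5 + 7)/9 = -2 + √12/9 = -2 + (2*√3)/9 = -2 + 2*√3/9)
B(13) - 97*H(V) = 13³ - 97*(-2 + 2*√3/9) = 2197 + (194 - 194*√3/9) = 2391 - 194*√3/9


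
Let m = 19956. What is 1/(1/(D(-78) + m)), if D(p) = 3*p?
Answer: 19722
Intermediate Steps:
1/(1/(D(-78) + m)) = 1/(1/(3*(-78) + 19956)) = 1/(1/(-234 + 19956)) = 1/(1/19722) = 19722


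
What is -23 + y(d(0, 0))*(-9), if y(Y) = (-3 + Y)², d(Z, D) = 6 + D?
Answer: -104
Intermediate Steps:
-23 + y(d(0, 0))*(-9) = -23 + (-3 + (6 + 0))²*(-9) = -23 + (-3 + 6)²*(-9) = -23 + 3²*(-9) = -23 + 9*(-9) = -23 - 81 = -104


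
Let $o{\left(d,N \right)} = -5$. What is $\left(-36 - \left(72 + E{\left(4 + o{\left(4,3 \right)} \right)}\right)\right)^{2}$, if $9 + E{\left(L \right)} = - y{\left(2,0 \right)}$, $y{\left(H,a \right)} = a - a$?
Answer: $9801$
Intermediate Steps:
$y{\left(H,a \right)} = 0$
$E{\left(L \right)} = -9$ ($E{\left(L \right)} = -9 - 0 = -9 + 0 = -9$)
$\left(-36 - \left(72 + E{\left(4 + o{\left(4,3 \right)} \right)}\right)\right)^{2} = \left(-36 - 63\right)^{2} = \left(-99\right)^{2} = 9801$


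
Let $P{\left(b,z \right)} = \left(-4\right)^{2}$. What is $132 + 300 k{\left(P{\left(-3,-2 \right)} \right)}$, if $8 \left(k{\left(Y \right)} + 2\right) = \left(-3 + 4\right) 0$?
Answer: $-468$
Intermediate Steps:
$P{\left(b,z \right)} = 16$
$k{\left(Y \right)} = -2$ ($k{\left(Y \right)} = -2 + \frac{\left(-3 + 4\right) 0}{8} = -2 + \frac{1 \cdot 0}{8} = -2 + \frac{1}{8} \cdot 0 = -2 + 0 = -2$)
$132 + 300 k{\left(P{\left(-3,-2 \right)} \right)} = 132 + 300 \left(-2\right) = 132 - 600 = -468$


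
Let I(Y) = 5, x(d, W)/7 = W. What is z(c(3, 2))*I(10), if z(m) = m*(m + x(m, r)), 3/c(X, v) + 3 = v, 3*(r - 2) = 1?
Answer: -200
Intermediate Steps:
r = 7/3 (r = 2 + (⅓)*1 = 2 + ⅓ = 7/3 ≈ 2.3333)
c(X, v) = 3/(-3 + v)
x(d, W) = 7*W
z(m) = m*(49/3 + m) (z(m) = m*(m + 7*(7/3)) = m*(m + 49/3) = m*(49/3 + m))
z(c(3, 2))*I(10) = ((3/(-3 + 2))*(49 + 3*(3/(-3 + 2)))/3)*5 = ((3/(-1))*(49 + 3*(3/(-1)))/3)*5 = ((3*(-1))*(49 + 3*(3*(-1)))/3)*5 = ((⅓)*(-3)*(49 + 3*(-3)))*5 = ((⅓)*(-3)*(49 - 9))*5 = ((⅓)*(-3)*40)*5 = -40*5 = -200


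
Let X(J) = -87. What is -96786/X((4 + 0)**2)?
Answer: 32262/29 ≈ 1112.5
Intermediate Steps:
-96786/X((4 + 0)**2) = -96786/(-87) = -96786*(-1/87) = 32262/29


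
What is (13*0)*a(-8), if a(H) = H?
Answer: 0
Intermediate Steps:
(13*0)*a(-8) = (13*0)*(-8) = 0*(-8) = 0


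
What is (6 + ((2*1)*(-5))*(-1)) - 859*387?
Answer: -332417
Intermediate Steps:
(6 + ((2*1)*(-5))*(-1)) - 859*387 = (6 + (2*(-5))*(-1)) - 332433 = (6 - 10*(-1)) - 332433 = (6 + 10) - 332433 = 16 - 332433 = -332417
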